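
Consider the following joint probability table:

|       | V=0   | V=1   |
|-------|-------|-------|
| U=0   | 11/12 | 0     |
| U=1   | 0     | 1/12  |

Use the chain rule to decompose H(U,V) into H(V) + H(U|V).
By the chain rule: H(U,V) = H(V) + H(U|V)

Marginal P(V) (column sums):
  P(V=0) = 11/12 + 0 = 11/12
  P(V=1) = 0 + 1/12 = 1/12
H(V) = -[(11/12)·log₂(11/12) + (1/12)·log₂(1/12)]
  = 0.1151 + 0.2987
  = 0.4138 bits
H(U|V) = -Σ P(U,V)·log₂ P(U|V), where P(U|V) = P(U,V) / P(V)
  (cells with P(U,V) = 0 contribute 0)
  (U=0,V=0): P(U|V) = (11/12)/(11/12) = 1;  -(11/12)·log₂(1) = 0.0000
  (U=1,V=1): P(U|V) = (1/12)/(1/12) = 1;  -(1/12)·log₂(1) = 0.0000
H(U|V) = 0.0000 + 0.0000
  = 0.0000 bits

H(U,V) = H(V) + H(U|V) = 0.4138 + 0.0000 = 0.4138 bits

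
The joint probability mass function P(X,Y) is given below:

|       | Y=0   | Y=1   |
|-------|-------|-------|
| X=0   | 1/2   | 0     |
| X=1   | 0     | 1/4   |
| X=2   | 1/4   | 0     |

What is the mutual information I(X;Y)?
Marginal P(X) (row sums):
  P(X=0) = 1/2 + 0 = 1/2
  P(X=1) = 0 + 1/4 = 1/4
  P(X=2) = 1/4 + 0 = 1/4
Marginal P(Y) (column sums):
  P(Y=0) = 1/2 + 0 + 1/4 = 3/4
  P(Y=1) = 0 + 1/4 + 0 = 1/4

H(X) = -[(1/2)·log₂(1/2) + (1/4)·log₂(1/4) + (1/4)·log₂(1/4)]
  = 0.5000 + 0.5000 + 0.5000
  = 1.5000 bits
H(Y) = -[(3/4)·log₂(3/4) + (1/4)·log₂(1/4)]
  = 0.3113 + 0.5000
  = 0.8113 bits
H(X,Y) = -[(1/2)·log₂(1/2) + (1/4)·log₂(1/4) + (1/4)·log₂(1/4)]
  = 0.5000 + 0.5000 + 0.5000
  = 1.5000 bits

I(X;Y) = H(X) + H(Y) - H(X,Y)
  = 1.5000 + 0.8113 - 1.5000
  = 0.8113 bits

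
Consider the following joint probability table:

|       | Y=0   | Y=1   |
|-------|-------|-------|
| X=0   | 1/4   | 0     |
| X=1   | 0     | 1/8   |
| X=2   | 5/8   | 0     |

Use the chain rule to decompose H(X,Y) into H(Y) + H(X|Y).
By the chain rule: H(X,Y) = H(Y) + H(X|Y)

Marginal P(Y) (column sums):
  P(Y=0) = 1/4 + 0 + 5/8 = 7/8
  P(Y=1) = 0 + 1/8 + 0 = 1/8
H(Y) = -[(7/8)·log₂(7/8) + (1/8)·log₂(1/8)]
  = 0.1686 + 0.3750
  = 0.5436 bits
H(X|Y) = -Σ P(X,Y)·log₂ P(X|Y), where P(X|Y) = P(X,Y) / P(Y)
  (cells with P(X,Y) = 0 contribute 0)
  (X=0,Y=0): P(X|Y) = (1/4)/(7/8) = 2/7;  -(1/4)·log₂(2/7) = 0.4518
  (X=1,Y=1): P(X|Y) = (1/8)/(1/8) = 1;  -(1/8)·log₂(1) = 0.0000
  (X=2,Y=0): P(X|Y) = (5/8)/(7/8) = 5/7;  -(5/8)·log₂(5/7) = 0.3034
H(X|Y) = 0.4518 + 0.0000 + 0.3034
  = 0.7552 bits

H(X,Y) = H(Y) + H(X|Y) = 0.5436 + 0.7552 = 1.2988 bits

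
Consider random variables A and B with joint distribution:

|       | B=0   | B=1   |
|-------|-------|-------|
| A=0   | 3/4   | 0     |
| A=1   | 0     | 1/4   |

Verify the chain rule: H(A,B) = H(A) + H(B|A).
Left side:
H(A,B) = -[(3/4)·log₂(3/4) + (1/4)·log₂(1/4)]
  = 0.3113 + 0.5000
  = 0.8113 bits

Right side:
Marginal P(A) (row sums):
  P(A=0) = 3/4 + 0 = 3/4
  P(A=1) = 0 + 1/4 = 1/4
H(A) = -[(3/4)·log₂(3/4) + (1/4)·log₂(1/4)]
  = 0.3113 + 0.5000
  = 0.8113 bits
H(B|A) = -Σ P(A,B)·log₂ P(B|A), where P(B|A) = P(A,B) / P(A)
  (cells with P(A,B) = 0 contribute 0)
  (A=0,B=0): P(B|A) = (3/4)/(3/4) = 1;  -(3/4)·log₂(1) = 0.0000
  (A=1,B=1): P(B|A) = (1/4)/(1/4) = 1;  -(1/4)·log₂(1) = 0.0000
H(B|A) = 0.0000 + 0.0000
  = 0.0000 bits
H(A) + H(B|A) = 0.8113 + 0.0000 = 0.8113 bits

Both sides equal 0.8113 bits, so the chain rule holds ✓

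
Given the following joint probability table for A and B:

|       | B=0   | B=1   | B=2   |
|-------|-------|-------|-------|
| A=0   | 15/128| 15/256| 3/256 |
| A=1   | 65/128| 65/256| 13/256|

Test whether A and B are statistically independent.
Marginal P(A) (row sums):
  P(A=0) = 15/128 + 15/256 + 3/256 = 3/16
  P(A=1) = 65/128 + 65/256 + 13/256 = 13/16
Marginal P(B) (column sums):
  P(B=0) = 15/128 + 65/128 = 5/8
  P(B=1) = 15/256 + 65/256 = 5/16
  P(B=2) = 3/256 + 13/256 = 1/16

A and B are independent iff P(A=i,B=j) = P(A=i)·P(B=j) for every cell.
  P(A=0)·P(B=0) = 3/16 × 5/8 = 15/128 = P(A=0,B=0) ✓
  P(A=0)·P(B=1) = 3/16 × 5/16 = 15/256 = P(A=0,B=1) ✓
  P(A=0)·P(B=2) = 3/16 × 1/16 = 3/256 = P(A=0,B=2) ✓
  P(A=1)·P(B=0) = 13/16 × 5/8 = 65/128 = P(A=1,B=0) ✓
  P(A=1)·P(B=1) = 13/16 × 5/16 = 65/256 = P(A=1,B=1) ✓
  P(A=1)·P(B=2) = 13/16 × 1/16 = 13/256 = P(A=1,B=2) ✓

Yes, A and B are independent: every cell factors, so I(A;B) = 0 bits.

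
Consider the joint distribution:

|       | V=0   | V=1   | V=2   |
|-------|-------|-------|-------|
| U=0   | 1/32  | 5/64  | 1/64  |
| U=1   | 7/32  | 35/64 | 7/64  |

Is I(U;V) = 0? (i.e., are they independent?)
Marginal P(U) (row sums):
  P(U=0) = 1/32 + 5/64 + 1/64 = 1/8
  P(U=1) = 7/32 + 35/64 + 7/64 = 7/8
Marginal P(V) (column sums):
  P(V=0) = 1/32 + 7/32 = 1/4
  P(V=1) = 5/64 + 35/64 = 5/8
  P(V=2) = 1/64 + 7/64 = 1/8

U and V are independent iff P(U=i,V=j) = P(U=i)·P(V=j) for every cell.
  P(U=0)·P(V=0) = 1/8 × 1/4 = 1/32 = P(U=0,V=0) ✓
  P(U=0)·P(V=1) = 1/8 × 5/8 = 5/64 = P(U=0,V=1) ✓
  P(U=0)·P(V=2) = 1/8 × 1/8 = 1/64 = P(U=0,V=2) ✓
  P(U=1)·P(V=0) = 7/8 × 1/4 = 7/32 = P(U=1,V=0) ✓
  P(U=1)·P(V=1) = 7/8 × 5/8 = 35/64 = P(U=1,V=1) ✓
  P(U=1)·P(V=2) = 7/8 × 1/8 = 7/64 = P(U=1,V=2) ✓

Yes, U and V are independent: every cell factors, so I(U;V) = 0 bits.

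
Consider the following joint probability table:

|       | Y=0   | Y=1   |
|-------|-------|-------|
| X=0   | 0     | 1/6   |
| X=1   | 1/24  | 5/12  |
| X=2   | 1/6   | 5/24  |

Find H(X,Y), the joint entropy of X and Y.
H(X,Y) = -Σ P(X,Y) log₂ P(X,Y), summed over the non-zero cells:
H(X,Y) = -[(1/6)·log₂(1/6) + (1/24)·log₂(1/24) + (5/12)·log₂(5/12) + (1/6)·log₂(1/6) + (5/24)·log₂(5/24)]
  = 0.4308 + 0.1910 + 0.5263 + 0.4308 + 0.4715
  = 2.0504 bits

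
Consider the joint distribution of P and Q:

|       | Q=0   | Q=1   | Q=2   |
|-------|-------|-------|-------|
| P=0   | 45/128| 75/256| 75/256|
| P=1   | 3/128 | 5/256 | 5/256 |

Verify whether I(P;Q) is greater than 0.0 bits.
Marginal P(P) (row sums):
  P(P=0) = 45/128 + 75/256 + 75/256 = 15/16
  P(P=1) = 3/128 + 5/256 + 5/256 = 1/16
Marginal P(Q) (column sums):
  P(Q=0) = 45/128 + 3/128 = 3/8
  P(Q=1) = 75/256 + 5/256 = 5/16
  P(Q=2) = 75/256 + 5/256 = 5/16

H(P) = -[(15/16)·log₂(15/16) + (1/16)·log₂(1/16)]
  = 0.0873 + 0.2500
  = 0.3373 bits
H(Q) = -[(3/8)·log₂(3/8) + (5/16)·log₂(5/16) + (5/16)·log₂(5/16)]
  = 0.5306 + 0.5244 + 0.5244
  = 1.5794 bits
H(P,Q) = -[(45/128)·log₂(45/128) + (75/256)·log₂(75/256) + (75/256)·log₂(75/256) + (3/128)·log₂(3/128) + (5/256)·log₂(5/256) + (5/256)·log₂(5/256)]
  = 0.5302 + 0.5189 + 0.5189 + 0.1269 + 0.1109 + 0.1109
  = 1.9167 bits

I(P;Q) = H(P) + H(Q) - H(P,Q)
  = 0.3373 + 1.5794 - 1.9167
  = 0.0000 bits

No. I(P;Q) = 0.0000 bits, which is ≤ 0.0 bits.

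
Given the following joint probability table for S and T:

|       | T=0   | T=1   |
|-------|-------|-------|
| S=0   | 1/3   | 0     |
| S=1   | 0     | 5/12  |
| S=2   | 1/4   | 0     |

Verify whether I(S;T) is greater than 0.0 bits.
Marginal P(S) (row sums):
  P(S=0) = 1/3 + 0 = 1/3
  P(S=1) = 0 + 5/12 = 5/12
  P(S=2) = 1/4 + 0 = 1/4
Marginal P(T) (column sums):
  P(T=0) = 1/3 + 0 + 1/4 = 7/12
  P(T=1) = 0 + 5/12 + 0 = 5/12

H(S) = -[(1/3)·log₂(1/3) + (5/12)·log₂(5/12) + (1/4)·log₂(1/4)]
  = 0.5283 + 0.5263 + 0.5000
  = 1.5546 bits
H(T) = -[(7/12)·log₂(7/12) + (5/12)·log₂(5/12)]
  = 0.4536 + 0.5263
  = 0.9799 bits
H(S,T) = -[(1/3)·log₂(1/3) + (5/12)·log₂(5/12) + (1/4)·log₂(1/4)]
  = 0.5283 + 0.5263 + 0.5000
  = 1.5546 bits

I(S;T) = H(S) + H(T) - H(S,T)
  = 1.5546 + 0.9799 - 1.5546
  = 0.9799 bits

Yes. I(S;T) = 0.9799 bits, which is > 0.0 bits.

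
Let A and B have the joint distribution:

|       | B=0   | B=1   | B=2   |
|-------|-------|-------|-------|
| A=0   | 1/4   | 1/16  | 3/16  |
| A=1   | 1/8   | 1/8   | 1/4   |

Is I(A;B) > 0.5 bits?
Marginal P(A) (row sums):
  P(A=0) = 1/4 + 1/16 + 3/16 = 1/2
  P(A=1) = 1/8 + 1/8 + 1/4 = 1/2
Marginal P(B) (column sums):
  P(B=0) = 1/4 + 1/8 = 3/8
  P(B=1) = 1/16 + 1/8 = 3/16
  P(B=2) = 3/16 + 1/4 = 7/16

H(A) = -[(1/2)·log₂(1/2) + (1/2)·log₂(1/2)]
  = 0.5000 + 0.5000
  = 1.0000 bits
H(B) = -[(3/8)·log₂(3/8) + (3/16)·log₂(3/16) + (7/16)·log₂(7/16)]
  = 0.5306 + 0.4528 + 0.5218
  = 1.5052 bits
H(A,B) = -[(1/4)·log₂(1/4) + (1/16)·log₂(1/16) + (3/16)·log₂(3/16) + (1/8)·log₂(1/8) + (1/8)·log₂(1/8) + (1/4)·log₂(1/4)]
  = 0.5000 + 0.2500 + 0.4528 + 0.3750 + 0.3750 + 0.5000
  = 2.4528 bits

I(A;B) = H(A) + H(B) - H(A,B)
  = 1.0000 + 1.5052 - 2.4528
  = 0.0524 bits

No. I(A;B) = 0.0524 bits, which is ≤ 0.5 bits.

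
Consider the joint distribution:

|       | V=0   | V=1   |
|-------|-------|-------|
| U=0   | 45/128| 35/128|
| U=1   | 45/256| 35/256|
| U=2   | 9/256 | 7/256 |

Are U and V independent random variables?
Marginal P(U) (row sums):
  P(U=0) = 45/128 + 35/128 = 5/8
  P(U=1) = 45/256 + 35/256 = 5/16
  P(U=2) = 9/256 + 7/256 = 1/16
Marginal P(V) (column sums):
  P(V=0) = 45/128 + 45/256 + 9/256 = 9/16
  P(V=1) = 35/128 + 35/256 + 7/256 = 7/16

U and V are independent iff P(U=i,V=j) = P(U=i)·P(V=j) for every cell.
  P(U=0)·P(V=0) = 5/8 × 9/16 = 45/128 = P(U=0,V=0) ✓
  P(U=0)·P(V=1) = 5/8 × 7/16 = 35/128 = P(U=0,V=1) ✓
  P(U=1)·P(V=0) = 5/16 × 9/16 = 45/256 = P(U=1,V=0) ✓
  P(U=1)·P(V=1) = 5/16 × 7/16 = 35/256 = P(U=1,V=1) ✓
  P(U=2)·P(V=0) = 1/16 × 9/16 = 9/256 = P(U=2,V=0) ✓
  P(U=2)·P(V=1) = 1/16 × 7/16 = 7/256 = P(U=2,V=1) ✓

Yes, U and V are independent: every cell factors, so I(U;V) = 0 bits.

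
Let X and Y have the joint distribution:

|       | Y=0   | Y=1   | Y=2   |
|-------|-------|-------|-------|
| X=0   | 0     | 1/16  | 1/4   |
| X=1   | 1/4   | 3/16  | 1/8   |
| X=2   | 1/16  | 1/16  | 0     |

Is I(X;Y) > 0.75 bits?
Marginal P(X) (row sums):
  P(X=0) = 0 + 1/16 + 1/4 = 5/16
  P(X=1) = 1/4 + 3/16 + 1/8 = 9/16
  P(X=2) = 1/16 + 1/16 + 0 = 1/8
Marginal P(Y) (column sums):
  P(Y=0) = 0 + 1/4 + 1/16 = 5/16
  P(Y=1) = 1/16 + 3/16 + 1/16 = 5/16
  P(Y=2) = 1/4 + 1/8 + 0 = 3/8

H(X) = -[(5/16)·log₂(5/16) + (9/16)·log₂(9/16) + (1/8)·log₂(1/8)]
  = 0.5244 + 0.4669 + 0.3750
  = 1.3663 bits
H(Y) = -[(5/16)·log₂(5/16) + (5/16)·log₂(5/16) + (3/8)·log₂(3/8)]
  = 0.5244 + 0.5244 + 0.5306
  = 1.5794 bits
H(X,Y) = -[(1/16)·log₂(1/16) + (1/4)·log₂(1/4) + (1/4)·log₂(1/4) + (3/16)·log₂(3/16) + (1/8)·log₂(1/8) + (1/16)·log₂(1/16) + (1/16)·log₂(1/16)]
  = 0.2500 + 0.5000 + 0.5000 + 0.4528 + 0.3750 + 0.2500 + 0.2500
  = 2.5778 bits

I(X;Y) = H(X) + H(Y) - H(X,Y)
  = 1.3663 + 1.5794 - 2.5778
  = 0.3679 bits

No. I(X;Y) = 0.3679 bits, which is ≤ 0.75 bits.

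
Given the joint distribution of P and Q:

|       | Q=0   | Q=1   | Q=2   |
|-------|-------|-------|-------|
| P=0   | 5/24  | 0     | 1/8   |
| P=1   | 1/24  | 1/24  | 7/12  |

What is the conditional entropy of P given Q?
Marginal P(Q) (column sums):
  P(Q=0) = 5/24 + 1/24 = 1/4
  P(Q=1) = 0 + 1/24 = 1/24
  P(Q=2) = 1/8 + 7/12 = 17/24

H(P|Q) = -Σ P(P,Q)·log₂ P(P|Q), where P(P|Q) = P(P,Q) / P(Q)
  (cells with P(P,Q) = 0 contribute 0)
  (P=0,Q=0): P(P|Q) = (5/24)/(1/4) = 5/6;  -(5/24)·log₂(5/6) = 0.0548
  (P=0,Q=2): P(P|Q) = (1/8)/(17/24) = 3/17;  -(1/8)·log₂(3/17) = 0.3128
  (P=1,Q=0): P(P|Q) = (1/24)/(1/4) = 1/6;  -(1/24)·log₂(1/6) = 0.1077
  (P=1,Q=1): P(P|Q) = (1/24)/(1/24) = 1;  -(1/24)·log₂(1) = 0.0000
  (P=1,Q=2): P(P|Q) = (7/12)/(17/24) = 14/17;  -(7/12)·log₂(14/17) = 0.1634
H(P|Q) = 0.0548 + 0.3128 + 0.1077 + 0.0000 + 0.1634
  = 0.6387 bits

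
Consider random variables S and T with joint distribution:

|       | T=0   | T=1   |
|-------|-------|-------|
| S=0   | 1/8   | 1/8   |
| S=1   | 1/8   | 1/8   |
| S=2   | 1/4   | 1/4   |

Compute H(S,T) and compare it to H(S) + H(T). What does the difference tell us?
Marginal P(S) (row sums):
  P(S=0) = 1/8 + 1/8 = 1/4
  P(S=1) = 1/8 + 1/8 = 1/4
  P(S=2) = 1/4 + 1/4 = 1/2
Marginal P(T) (column sums):
  P(T=0) = 1/8 + 1/8 + 1/4 = 1/2
  P(T=1) = 1/8 + 1/8 + 1/4 = 1/2

H(S,T) = -[(1/8)·log₂(1/8) + (1/8)·log₂(1/8) + (1/8)·log₂(1/8) + (1/8)·log₂(1/8) + (1/4)·log₂(1/4) + (1/4)·log₂(1/4)]
  = 0.3750 + 0.3750 + 0.3750 + 0.3750 + 0.5000 + 0.5000
  = 2.5000 bits
H(S) = -[(1/4)·log₂(1/4) + (1/4)·log₂(1/4) + (1/2)·log₂(1/2)]
  = 0.5000 + 0.5000 + 0.5000
  = 1.5000 bits
H(T) = -[(1/2)·log₂(1/2) + (1/2)·log₂(1/2)]
  = 0.5000 + 0.5000
  = 1.0000 bits

H(S) + H(T) = 1.5000 + 1.0000 = 2.5000 bits
Difference: H(S) + H(T) - H(S,T) = 2.5000 - 2.5000 = 0.0000 bits = I(S;T)

The difference is the mutual information; it is 0 here, so S and T are independent (the joint entropy equals the sum of the marginal entropies).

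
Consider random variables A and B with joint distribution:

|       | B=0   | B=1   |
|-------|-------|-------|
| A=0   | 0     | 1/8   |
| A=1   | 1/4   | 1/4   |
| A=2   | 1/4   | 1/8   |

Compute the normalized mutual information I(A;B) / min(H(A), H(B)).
Marginal P(A) (row sums):
  P(A=0) = 0 + 1/8 = 1/8
  P(A=1) = 1/4 + 1/4 = 1/2
  P(A=2) = 1/4 + 1/8 = 3/8
Marginal P(B) (column sums):
  P(B=0) = 0 + 1/4 + 1/4 = 1/2
  P(B=1) = 1/8 + 1/4 + 1/8 = 1/2

H(A) = -[(1/8)·log₂(1/8) + (1/2)·log₂(1/2) + (3/8)·log₂(3/8)]
  = 0.3750 + 0.5000 + 0.5306
  = 1.4056 bits
H(B) = -[(1/2)·log₂(1/2) + (1/2)·log₂(1/2)]
  = 0.5000 + 0.5000
  = 1.0000 bits
H(A,B) = -[(1/8)·log₂(1/8) + (1/4)·log₂(1/4) + (1/4)·log₂(1/4) + (1/4)·log₂(1/4) + (1/8)·log₂(1/8)]
  = 0.3750 + 0.5000 + 0.5000 + 0.5000 + 0.3750
  = 2.2500 bits

I(A;B) = H(A) + H(B) - H(A,B)
  = 1.4056 + 1.0000 - 2.2500
  = 0.1556 bits

min(H(A), H(B)) = min(1.4056, 1.0000) = 1.0000 bits
Normalized MI = 0.1556 / 1.0000 = 0.1556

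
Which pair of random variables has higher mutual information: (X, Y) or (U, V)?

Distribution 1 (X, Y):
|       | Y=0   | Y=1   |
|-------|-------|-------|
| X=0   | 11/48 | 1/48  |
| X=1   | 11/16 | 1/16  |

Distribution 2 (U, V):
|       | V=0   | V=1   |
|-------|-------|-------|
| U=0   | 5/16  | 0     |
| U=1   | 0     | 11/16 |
Distribution 1 (X, Y):
Marginal P(X) (row sums):
  P(X=0) = 11/48 + 1/48 = 1/4
  P(X=1) = 11/16 + 1/16 = 3/4
Marginal P(Y) (column sums):
  P(Y=0) = 11/48 + 11/16 = 11/12
  P(Y=1) = 1/48 + 1/16 = 1/12

H(X) = -[(1/4)·log₂(1/4) + (3/4)·log₂(3/4)]
  = 0.5000 + 0.3113
  = 0.8113 bits
H(Y) = -[(11/12)·log₂(11/12) + (1/12)·log₂(1/12)]
  = 0.1151 + 0.2987
  = 0.4138 bits
H(X,Y) = -[(11/48)·log₂(11/48) + (1/48)·log₂(1/48) + (11/16)·log₂(11/16) + (1/16)·log₂(1/16)]
  = 0.4871 + 0.1164 + 0.3716 + 0.2500
  = 1.2251 bits

I(X;Y) = H(X) + H(Y) - H(X,Y)
  = 0.8113 + 0.4138 - 1.2251
  = 0.0000 bits

Distribution 2 (U, V):
Marginal P(U) (row sums):
  P(U=0) = 5/16 + 0 = 5/16
  P(U=1) = 0 + 11/16 = 11/16
Marginal P(V) (column sums):
  P(V=0) = 5/16 + 0 = 5/16
  P(V=1) = 0 + 11/16 = 11/16

H(U) = -[(5/16)·log₂(5/16) + (11/16)·log₂(11/16)]
  = 0.5244 + 0.3716
  = 0.8960 bits
H(V) = -[(5/16)·log₂(5/16) + (11/16)·log₂(11/16)]
  = 0.5244 + 0.3716
  = 0.8960 bits
H(U,V) = -[(5/16)·log₂(5/16) + (11/16)·log₂(11/16)]
  = 0.5244 + 0.3716
  = 0.8960 bits

I(U;V) = H(U) + H(V) - H(U,V)
  = 0.8960 + 0.8960 - 0.8960
  = 0.8960 bits

I(U;V) = 0.8960 bits > I(X;Y) = 0.0000 bits, so (U, V) has the higher mutual information (stronger dependence).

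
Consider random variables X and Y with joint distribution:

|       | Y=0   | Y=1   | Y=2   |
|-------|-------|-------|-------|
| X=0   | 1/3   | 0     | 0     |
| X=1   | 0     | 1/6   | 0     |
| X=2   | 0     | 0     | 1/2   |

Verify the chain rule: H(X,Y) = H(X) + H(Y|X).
Left side:
H(X,Y) = -[(1/3)·log₂(1/3) + (1/6)·log₂(1/6) + (1/2)·log₂(1/2)]
  = 0.5283 + 0.4308 + 0.5000
  = 1.4591 bits

Right side:
Marginal P(X) (row sums):
  P(X=0) = 1/3 + 0 + 0 = 1/3
  P(X=1) = 0 + 1/6 + 0 = 1/6
  P(X=2) = 0 + 0 + 1/2 = 1/2
H(X) = -[(1/3)·log₂(1/3) + (1/6)·log₂(1/6) + (1/2)·log₂(1/2)]
  = 0.5283 + 0.4308 + 0.5000
  = 1.4591 bits
H(Y|X) = -Σ P(X,Y)·log₂ P(Y|X), where P(Y|X) = P(X,Y) / P(X)
  (cells with P(X,Y) = 0 contribute 0)
  (X=0,Y=0): P(Y|X) = (1/3)/(1/3) = 1;  -(1/3)·log₂(1) = 0.0000
  (X=1,Y=1): P(Y|X) = (1/6)/(1/6) = 1;  -(1/6)·log₂(1) = 0.0000
  (X=2,Y=2): P(Y|X) = (1/2)/(1/2) = 1;  -(1/2)·log₂(1) = 0.0000
H(Y|X) = 0.0000 + 0.0000 + 0.0000
  = 0.0000 bits
H(X) + H(Y|X) = 1.4591 + 0.0000 = 1.4591 bits

Both sides equal 1.4591 bits, so the chain rule holds ✓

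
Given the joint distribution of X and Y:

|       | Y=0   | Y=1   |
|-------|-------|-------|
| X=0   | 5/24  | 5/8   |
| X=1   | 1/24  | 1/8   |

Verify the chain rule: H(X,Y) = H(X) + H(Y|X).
Left side:
H(X,Y) = -[(5/24)·log₂(5/24) + (5/8)·log₂(5/8) + (1/24)·log₂(1/24) + (1/8)·log₂(1/8)]
  = 0.4715 + 0.4238 + 0.1910 + 0.3750
  = 1.4613 bits

Right side:
Marginal P(X) (row sums):
  P(X=0) = 5/24 + 5/8 = 5/6
  P(X=1) = 1/24 + 1/8 = 1/6
H(X) = -[(5/6)·log₂(5/6) + (1/6)·log₂(1/6)]
  = 0.2192 + 0.4308
  = 0.6500 bits
H(Y|X) = -Σ P(X,Y)·log₂ P(Y|X), where P(Y|X) = P(X,Y) / P(X)
  (X=0,Y=0): P(Y|X) = (5/24)/(5/6) = 1/4;  -(5/24)·log₂(1/4) = 0.4167
  (X=0,Y=1): P(Y|X) = (5/8)/(5/6) = 3/4;  -(5/8)·log₂(3/4) = 0.2594
  (X=1,Y=0): P(Y|X) = (1/24)/(1/6) = 1/4;  -(1/24)·log₂(1/4) = 0.0833
  (X=1,Y=1): P(Y|X) = (1/8)/(1/6) = 3/4;  -(1/8)·log₂(3/4) = 0.0519
H(Y|X) = 0.4167 + 0.2594 + 0.0833 + 0.0519
  = 0.8113 bits
H(X) + H(Y|X) = 0.6500 + 0.8113 = 1.4613 bits

Both sides equal 1.4613 bits, so the chain rule holds ✓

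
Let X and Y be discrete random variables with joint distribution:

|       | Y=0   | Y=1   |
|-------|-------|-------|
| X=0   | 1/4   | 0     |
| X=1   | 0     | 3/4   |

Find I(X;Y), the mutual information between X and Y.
Marginal P(X) (row sums):
  P(X=0) = 1/4 + 0 = 1/4
  P(X=1) = 0 + 3/4 = 3/4
Marginal P(Y) (column sums):
  P(Y=0) = 1/4 + 0 = 1/4
  P(Y=1) = 0 + 3/4 = 3/4

H(X) = -[(1/4)·log₂(1/4) + (3/4)·log₂(3/4)]
  = 0.5000 + 0.3113
  = 0.8113 bits
H(Y) = -[(1/4)·log₂(1/4) + (3/4)·log₂(3/4)]
  = 0.5000 + 0.3113
  = 0.8113 bits
H(X,Y) = -[(1/4)·log₂(1/4) + (3/4)·log₂(3/4)]
  = 0.5000 + 0.3113
  = 0.8113 bits

I(X;Y) = H(X) + H(Y) - H(X,Y)
  = 0.8113 + 0.8113 - 0.8113
  = 0.8113 bits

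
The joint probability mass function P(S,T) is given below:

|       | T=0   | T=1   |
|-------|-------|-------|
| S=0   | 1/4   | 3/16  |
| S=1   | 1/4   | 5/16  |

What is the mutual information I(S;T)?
Marginal P(S) (row sums):
  P(S=0) = 1/4 + 3/16 = 7/16
  P(S=1) = 1/4 + 5/16 = 9/16
Marginal P(T) (column sums):
  P(T=0) = 1/4 + 1/4 = 1/2
  P(T=1) = 3/16 + 5/16 = 1/2

H(S) = -[(7/16)·log₂(7/16) + (9/16)·log₂(9/16)]
  = 0.5218 + 0.4669
  = 0.9887 bits
H(T) = -[(1/2)·log₂(1/2) + (1/2)·log₂(1/2)]
  = 0.5000 + 0.5000
  = 1.0000 bits
H(S,T) = -[(1/4)·log₂(1/4) + (3/16)·log₂(3/16) + (1/4)·log₂(1/4) + (5/16)·log₂(5/16)]
  = 0.5000 + 0.4528 + 0.5000 + 0.5244
  = 1.9772 bits

I(S;T) = H(S) + H(T) - H(S,T)
  = 0.9887 + 1.0000 - 1.9772
  = 0.0115 bits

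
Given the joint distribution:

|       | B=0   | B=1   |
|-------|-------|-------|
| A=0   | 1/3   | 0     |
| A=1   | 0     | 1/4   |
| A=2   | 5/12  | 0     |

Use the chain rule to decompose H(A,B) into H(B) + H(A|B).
By the chain rule: H(A,B) = H(B) + H(A|B)

Marginal P(B) (column sums):
  P(B=0) = 1/3 + 0 + 5/12 = 3/4
  P(B=1) = 0 + 1/4 + 0 = 1/4
H(B) = -[(3/4)·log₂(3/4) + (1/4)·log₂(1/4)]
  = 0.3113 + 0.5000
  = 0.8113 bits
H(A|B) = -Σ P(A,B)·log₂ P(A|B), where P(A|B) = P(A,B) / P(B)
  (cells with P(A,B) = 0 contribute 0)
  (A=0,B=0): P(A|B) = (1/3)/(3/4) = 4/9;  -(1/3)·log₂(4/9) = 0.3900
  (A=1,B=1): P(A|B) = (1/4)/(1/4) = 1;  -(1/4)·log₂(1) = 0.0000
  (A=2,B=0): P(A|B) = (5/12)/(3/4) = 5/9;  -(5/12)·log₂(5/9) = 0.3533
H(A|B) = 0.3900 + 0.0000 + 0.3533
  = 0.7433 bits

H(A,B) = H(B) + H(A|B) = 0.8113 + 0.7433 = 1.5546 bits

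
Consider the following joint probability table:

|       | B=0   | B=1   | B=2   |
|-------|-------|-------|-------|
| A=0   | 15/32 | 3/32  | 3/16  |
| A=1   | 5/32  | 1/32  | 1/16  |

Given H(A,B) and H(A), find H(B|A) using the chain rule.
From the chain rule: H(A,B) = H(A) + H(B|A)
Therefore: H(B|A) = H(A,B) - H(A)

H(A,B) = -[(15/32)·log₂(15/32) + (3/32)·log₂(3/32) + (3/16)·log₂(3/16) + (5/32)·log₂(5/32) + (1/32)·log₂(1/32) + (1/16)·log₂(1/16)]
  = 0.5124 + 0.3202 + 0.4528 + 0.4184 + 0.1563 + 0.2500
  = 2.1101 bits
Marginal P(A) (row sums):
  P(A=0) = 15/32 + 3/32 + 3/16 = 3/4
  P(A=1) = 5/32 + 1/32 + 1/16 = 1/4
H(A) = -[(3/4)·log₂(3/4) + (1/4)·log₂(1/4)]
  = 0.3113 + 0.5000
  = 0.8113 bits

H(B|A) = 2.1101 - 0.8113 = 1.2988 bits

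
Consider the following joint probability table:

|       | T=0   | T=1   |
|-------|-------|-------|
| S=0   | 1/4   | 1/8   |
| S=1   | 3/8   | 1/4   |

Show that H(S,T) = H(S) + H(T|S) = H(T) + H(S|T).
Marginal P(S) (row sums):
  P(S=0) = 1/4 + 1/8 = 3/8
  P(S=1) = 3/8 + 1/4 = 5/8
Marginal P(T) (column sums):
  P(T=0) = 1/4 + 3/8 = 5/8
  P(T=1) = 1/8 + 1/4 = 3/8

Decomposition 1: H(S) + H(T|S)
H(S) = -[(3/8)·log₂(3/8) + (5/8)·log₂(5/8)]
  = 0.5306 + 0.4238
  = 0.9544 bits
H(T|S) = -Σ P(S,T)·log₂ P(T|S), where P(T|S) = P(S,T) / P(S)
  (S=0,T=0): P(T|S) = (1/4)/(3/8) = 2/3;  -(1/4)·log₂(2/3) = 0.1462
  (S=0,T=1): P(T|S) = (1/8)/(3/8) = 1/3;  -(1/8)·log₂(1/3) = 0.1981
  (S=1,T=0): P(T|S) = (3/8)/(5/8) = 3/5;  -(3/8)·log₂(3/5) = 0.2764
  (S=1,T=1): P(T|S) = (1/4)/(5/8) = 2/5;  -(1/4)·log₂(2/5) = 0.3305
H(T|S) = 0.1462 + 0.1981 + 0.2764 + 0.3305
  = 0.9512 bits
H(S) + H(T|S) = 0.9544 + 0.9512 = 1.9056 bits

Decomposition 2: H(T) + H(S|T)
H(T) = -[(5/8)·log₂(5/8) + (3/8)·log₂(3/8)]
  = 0.4238 + 0.5306
  = 0.9544 bits
H(S|T) = -Σ P(S,T)·log₂ P(S|T), where P(S|T) = P(S,T) / P(T)
  (S=0,T=0): P(S|T) = (1/4)/(5/8) = 2/5;  -(1/4)·log₂(2/5) = 0.3305
  (S=0,T=1): P(S|T) = (1/8)/(3/8) = 1/3;  -(1/8)·log₂(1/3) = 0.1981
  (S=1,T=0): P(S|T) = (3/8)/(5/8) = 3/5;  -(3/8)·log₂(3/5) = 0.2764
  (S=1,T=1): P(S|T) = (1/4)/(3/8) = 2/3;  -(1/4)·log₂(2/3) = 0.1462
H(S|T) = 0.3305 + 0.1981 + 0.2764 + 0.1462
  = 0.9512 bits
H(T) + H(S|T) = 0.9544 + 0.9512 = 1.9056 bits

Direct computation of the joint entropy:
H(S,T) = -[(1/4)·log₂(1/4) + (1/8)·log₂(1/8) + (3/8)·log₂(3/8) + (1/4)·log₂(1/4)]
  = 0.5000 + 0.3750 + 0.5306 + 0.5000
  = 1.9056 bits

All three agree: H(S,T) = 1.9056 bits ✓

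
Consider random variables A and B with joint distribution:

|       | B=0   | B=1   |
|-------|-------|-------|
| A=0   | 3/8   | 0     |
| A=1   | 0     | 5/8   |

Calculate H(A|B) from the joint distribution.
Marginal P(B) (column sums):
  P(B=0) = 3/8 + 0 = 3/8
  P(B=1) = 0 + 5/8 = 5/8

H(A|B) = -Σ P(A,B)·log₂ P(A|B), where P(A|B) = P(A,B) / P(B)
  (cells with P(A,B) = 0 contribute 0)
  (A=0,B=0): P(A|B) = (3/8)/(3/8) = 1;  -(3/8)·log₂(1) = 0.0000
  (A=1,B=1): P(A|B) = (5/8)/(5/8) = 1;  -(5/8)·log₂(1) = 0.0000
H(A|B) = 0.0000 + 0.0000
  = 0.0000 bits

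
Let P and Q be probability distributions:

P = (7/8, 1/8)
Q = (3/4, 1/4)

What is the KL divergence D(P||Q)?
D(P||Q) = Σ P(i) log₂(P(i)/Q(i))
  i=0: (7/8) × log₂((7/8)/(3/4)) = (7/8) × log₂(7/6) = 0.1946
  i=1: (1/8) × log₂((1/8)/(1/4)) = (1/8) × log₂(1/2) = -0.1250
D(P||Q) = 0.1946 - 0.1250
  = 0.0696 bits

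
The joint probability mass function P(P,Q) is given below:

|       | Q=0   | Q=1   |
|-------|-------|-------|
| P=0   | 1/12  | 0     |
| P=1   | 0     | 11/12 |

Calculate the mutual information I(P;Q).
Marginal P(P) (row sums):
  P(P=0) = 1/12 + 0 = 1/12
  P(P=1) = 0 + 11/12 = 11/12
Marginal P(Q) (column sums):
  P(Q=0) = 1/12 + 0 = 1/12
  P(Q=1) = 0 + 11/12 = 11/12

H(P) = -[(1/12)·log₂(1/12) + (11/12)·log₂(11/12)]
  = 0.2987 + 0.1151
  = 0.4138 bits
H(Q) = -[(1/12)·log₂(1/12) + (11/12)·log₂(11/12)]
  = 0.2987 + 0.1151
  = 0.4138 bits
H(P,Q) = -[(1/12)·log₂(1/12) + (11/12)·log₂(11/12)]
  = 0.2987 + 0.1151
  = 0.4138 bits

I(P;Q) = H(P) + H(Q) - H(P,Q)
  = 0.4138 + 0.4138 - 0.4138
  = 0.4138 bits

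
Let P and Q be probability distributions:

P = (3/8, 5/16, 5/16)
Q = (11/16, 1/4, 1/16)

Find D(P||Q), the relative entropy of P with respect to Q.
D(P||Q) = Σ P(i) log₂(P(i)/Q(i))
  i=0: (3/8) × log₂((3/8)/(11/16)) = (3/8) × log₂(6/11) = -0.3279
  i=1: (5/16) × log₂((5/16)/(1/4)) = (5/16) × log₂(5/4) = 0.1006
  i=2: (5/16) × log₂((5/16)/(1/16)) = (5/16) × log₂(5) = 0.7256
D(P||Q) = -0.3279 + 0.1006 + 0.7256
  = 0.4983 bits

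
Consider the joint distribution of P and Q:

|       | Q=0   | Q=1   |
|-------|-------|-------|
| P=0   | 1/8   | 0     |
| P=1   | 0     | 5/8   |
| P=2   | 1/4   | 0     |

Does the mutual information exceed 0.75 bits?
Marginal P(P) (row sums):
  P(P=0) = 1/8 + 0 = 1/8
  P(P=1) = 0 + 5/8 = 5/8
  P(P=2) = 1/4 + 0 = 1/4
Marginal P(Q) (column sums):
  P(Q=0) = 1/8 + 0 + 1/4 = 3/8
  P(Q=1) = 0 + 5/8 + 0 = 5/8

H(P) = -[(1/8)·log₂(1/8) + (5/8)·log₂(5/8) + (1/4)·log₂(1/4)]
  = 0.3750 + 0.4238 + 0.5000
  = 1.2988 bits
H(Q) = -[(3/8)·log₂(3/8) + (5/8)·log₂(5/8)]
  = 0.5306 + 0.4238
  = 0.9544 bits
H(P,Q) = -[(1/8)·log₂(1/8) + (5/8)·log₂(5/8) + (1/4)·log₂(1/4)]
  = 0.3750 + 0.4238 + 0.5000
  = 1.2988 bits

I(P;Q) = H(P) + H(Q) - H(P,Q)
  = 1.2988 + 0.9544 - 1.2988
  = 0.9544 bits

Yes. I(P;Q) = 0.9544 bits, which is > 0.75 bits.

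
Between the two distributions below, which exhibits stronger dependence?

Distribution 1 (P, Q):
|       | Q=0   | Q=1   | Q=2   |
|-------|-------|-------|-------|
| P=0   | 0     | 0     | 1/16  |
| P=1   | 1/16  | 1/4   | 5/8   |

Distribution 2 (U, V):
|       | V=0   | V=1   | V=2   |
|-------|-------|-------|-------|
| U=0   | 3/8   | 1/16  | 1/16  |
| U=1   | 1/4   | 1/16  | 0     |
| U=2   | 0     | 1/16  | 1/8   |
Distribution 1 (P, Q):
Marginal P(P) (row sums):
  P(P=0) = 0 + 0 + 1/16 = 1/16
  P(P=1) = 1/16 + 1/4 + 5/8 = 15/16
Marginal P(Q) (column sums):
  P(Q=0) = 0 + 1/16 = 1/16
  P(Q=1) = 0 + 1/4 = 1/4
  P(Q=2) = 1/16 + 5/8 = 11/16

H(P) = -[(1/16)·log₂(1/16) + (15/16)·log₂(15/16)]
  = 0.2500 + 0.0873
  = 0.3373 bits
H(Q) = -[(1/16)·log₂(1/16) + (1/4)·log₂(1/4) + (11/16)·log₂(11/16)]
  = 0.2500 + 0.5000 + 0.3716
  = 1.1216 bits
H(P,Q) = -[(1/16)·log₂(1/16) + (1/16)·log₂(1/16) + (1/4)·log₂(1/4) + (5/8)·log₂(5/8)]
  = 0.2500 + 0.2500 + 0.5000 + 0.4238
  = 1.4238 bits

I(P;Q) = H(P) + H(Q) - H(P,Q)
  = 0.3373 + 1.1216 - 1.4238
  = 0.0351 bits

Distribution 2 (U, V):
Marginal P(U) (row sums):
  P(U=0) = 3/8 + 1/16 + 1/16 = 1/2
  P(U=1) = 1/4 + 1/16 + 0 = 5/16
  P(U=2) = 0 + 1/16 + 1/8 = 3/16
Marginal P(V) (column sums):
  P(V=0) = 3/8 + 1/4 + 0 = 5/8
  P(V=1) = 1/16 + 1/16 + 1/16 = 3/16
  P(V=2) = 1/16 + 0 + 1/8 = 3/16

H(U) = -[(1/2)·log₂(1/2) + (5/16)·log₂(5/16) + (3/16)·log₂(3/16)]
  = 0.5000 + 0.5244 + 0.4528
  = 1.4772 bits
H(V) = -[(5/8)·log₂(5/8) + (3/16)·log₂(3/16) + (3/16)·log₂(3/16)]
  = 0.4238 + 0.4528 + 0.4528
  = 1.3294 bits
H(U,V) = -[(3/8)·log₂(3/8) + (1/16)·log₂(1/16) + (1/16)·log₂(1/16) + (1/4)·log₂(1/4) + (1/16)·log₂(1/16) + (1/16)·log₂(1/16) + (1/8)·log₂(1/8)]
  = 0.5306 + 0.2500 + 0.2500 + 0.5000 + 0.2500 + 0.2500 + 0.3750
  = 2.4056 bits

I(U;V) = H(U) + H(V) - H(U,V)
  = 1.4772 + 1.3294 - 2.4056
  = 0.4010 bits

I(U;V) = 0.4010 bits > I(P;Q) = 0.0351 bits, so (U, V) has the higher mutual information (stronger dependence).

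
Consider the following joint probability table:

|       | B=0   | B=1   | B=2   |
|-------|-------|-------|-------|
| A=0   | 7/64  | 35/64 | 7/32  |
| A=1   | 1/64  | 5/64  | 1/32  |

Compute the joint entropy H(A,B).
H(A,B) = -Σ P(A,B) log₂ P(A,B), summed over the non-zero cells:
H(A,B) = -[(7/64)·log₂(7/64) + (35/64)·log₂(35/64) + (7/32)·log₂(7/32) + (1/64)·log₂(1/64) + (5/64)·log₂(5/64) + (1/32)·log₂(1/32)]
  = 0.3492 + 0.4762 + 0.4796 + 0.0938 + 0.2873 + 0.1563
  = 1.8424 bits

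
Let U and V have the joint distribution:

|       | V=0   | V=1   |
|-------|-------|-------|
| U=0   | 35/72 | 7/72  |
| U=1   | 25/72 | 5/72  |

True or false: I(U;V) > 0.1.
Marginal P(U) (row sums):
  P(U=0) = 35/72 + 7/72 = 7/12
  P(U=1) = 25/72 + 5/72 = 5/12
Marginal P(V) (column sums):
  P(V=0) = 35/72 + 25/72 = 5/6
  P(V=1) = 7/72 + 5/72 = 1/6

H(U) = -[(7/12)·log₂(7/12) + (5/12)·log₂(5/12)]
  = 0.4536 + 0.5263
  = 0.9799 bits
H(V) = -[(5/6)·log₂(5/6) + (1/6)·log₂(1/6)]
  = 0.2192 + 0.4308
  = 0.6500 bits
H(U,V) = -[(35/72)·log₂(35/72) + (7/72)·log₂(7/72) + (25/72)·log₂(25/72) + (5/72)·log₂(5/72)]
  = 0.5059 + 0.3269 + 0.5299 + 0.2672
  = 1.6299 bits

I(U;V) = H(U) + H(V) - H(U,V)
  = 0.9799 + 0.6500 - 1.6299
  = 0.0000 bits

False. I(U;V) = 0.0000 bits, which is ≤ 0.1 bits.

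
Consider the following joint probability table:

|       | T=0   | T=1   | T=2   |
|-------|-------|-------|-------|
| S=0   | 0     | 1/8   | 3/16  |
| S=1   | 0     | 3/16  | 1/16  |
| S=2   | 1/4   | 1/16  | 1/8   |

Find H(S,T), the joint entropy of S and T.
H(S,T) = -Σ P(S,T) log₂ P(S,T), summed over the non-zero cells:
H(S,T) = -[(1/8)·log₂(1/8) + (3/16)·log₂(3/16) + (3/16)·log₂(3/16) + (1/16)·log₂(1/16) + (1/4)·log₂(1/4) + (1/16)·log₂(1/16) + (1/8)·log₂(1/8)]
  = 0.3750 + 0.4528 + 0.4528 + 0.2500 + 0.5000 + 0.2500 + 0.3750
  = 2.6556 bits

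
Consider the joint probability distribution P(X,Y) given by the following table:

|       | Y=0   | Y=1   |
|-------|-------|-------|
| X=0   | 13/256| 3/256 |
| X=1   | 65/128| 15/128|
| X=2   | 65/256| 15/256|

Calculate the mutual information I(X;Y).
Marginal P(X) (row sums):
  P(X=0) = 13/256 + 3/256 = 1/16
  P(X=1) = 65/128 + 15/128 = 5/8
  P(X=2) = 65/256 + 15/256 = 5/16
Marginal P(Y) (column sums):
  P(Y=0) = 13/256 + 65/128 + 65/256 = 13/16
  P(Y=1) = 3/256 + 15/128 + 15/256 = 3/16

H(X) = -[(1/16)·log₂(1/16) + (5/8)·log₂(5/8) + (5/16)·log₂(5/16)]
  = 0.2500 + 0.4238 + 0.5244
  = 1.1982 bits
H(Y) = -[(13/16)·log₂(13/16) + (3/16)·log₂(3/16)]
  = 0.2434 + 0.4528
  = 0.6962 bits
H(X,Y) = -[(13/256)·log₂(13/256) + (3/256)·log₂(3/256) + (65/128)·log₂(65/128) + (15/128)·log₂(15/128) + (65/256)·log₂(65/256) + (15/256)·log₂(15/256)]
  = 0.2183 + 0.0752 + 0.4965 + 0.3625 + 0.5021 + 0.2398
  = 1.8944 bits

I(X;Y) = H(X) + H(Y) - H(X,Y)
  = 1.1982 + 0.6962 - 1.8944
  = 0.0000 bits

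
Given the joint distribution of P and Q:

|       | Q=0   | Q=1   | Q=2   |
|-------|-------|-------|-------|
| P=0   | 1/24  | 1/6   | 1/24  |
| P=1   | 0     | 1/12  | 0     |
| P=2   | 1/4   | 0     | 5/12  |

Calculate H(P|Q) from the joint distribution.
Marginal P(Q) (column sums):
  P(Q=0) = 1/24 + 0 + 1/4 = 7/24
  P(Q=1) = 1/6 + 1/12 + 0 = 1/4
  P(Q=2) = 1/24 + 0 + 5/12 = 11/24

H(P|Q) = -Σ P(P,Q)·log₂ P(P|Q), where P(P|Q) = P(P,Q) / P(Q)
  (cells with P(P,Q) = 0 contribute 0)
  (P=0,Q=0): P(P|Q) = (1/24)/(7/24) = 1/7;  -(1/24)·log₂(1/7) = 0.1170
  (P=0,Q=1): P(P|Q) = (1/6)/(1/4) = 2/3;  -(1/6)·log₂(2/3) = 0.0975
  (P=0,Q=2): P(P|Q) = (1/24)/(11/24) = 1/11;  -(1/24)·log₂(1/11) = 0.1441
  (P=1,Q=1): P(P|Q) = (1/12)/(1/4) = 1/3;  -(1/12)·log₂(1/3) = 0.1321
  (P=2,Q=0): P(P|Q) = (1/4)/(7/24) = 6/7;  -(1/4)·log₂(6/7) = 0.0556
  (P=2,Q=2): P(P|Q) = (5/12)/(11/24) = 10/11;  -(5/12)·log₂(10/11) = 0.0573
H(P|Q) = 0.1170 + 0.0975 + 0.1441 + 0.1321 + 0.0556 + 0.0573
  = 0.6036 bits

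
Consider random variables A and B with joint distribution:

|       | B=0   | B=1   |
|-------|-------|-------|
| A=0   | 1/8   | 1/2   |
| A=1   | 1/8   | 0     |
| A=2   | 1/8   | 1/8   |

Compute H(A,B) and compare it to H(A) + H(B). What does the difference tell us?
Marginal P(A) (row sums):
  P(A=0) = 1/8 + 1/2 = 5/8
  P(A=1) = 1/8 + 0 = 1/8
  P(A=2) = 1/8 + 1/8 = 1/4
Marginal P(B) (column sums):
  P(B=0) = 1/8 + 1/8 + 1/8 = 3/8
  P(B=1) = 1/2 + 0 + 1/8 = 5/8

H(A,B) = -[(1/8)·log₂(1/8) + (1/2)·log₂(1/2) + (1/8)·log₂(1/8) + (1/8)·log₂(1/8) + (1/8)·log₂(1/8)]
  = 0.3750 + 0.5000 + 0.3750 + 0.3750 + 0.3750
  = 2.0000 bits
H(A) = -[(5/8)·log₂(5/8) + (1/8)·log₂(1/8) + (1/4)·log₂(1/4)]
  = 0.4238 + 0.3750 + 0.5000
  = 1.2988 bits
H(B) = -[(3/8)·log₂(3/8) + (5/8)·log₂(5/8)]
  = 0.5306 + 0.4238
  = 0.9544 bits

H(A) + H(B) = 1.2988 + 0.9544 = 2.2532 bits
Difference: H(A) + H(B) - H(A,B) = 2.2532 - 2.0000 = 0.2532 bits = I(A;B)

The difference is the mutual information; it is positive here, so A and B are dependent (knowing one reduces uncertainty about the other by 0.2532 bits).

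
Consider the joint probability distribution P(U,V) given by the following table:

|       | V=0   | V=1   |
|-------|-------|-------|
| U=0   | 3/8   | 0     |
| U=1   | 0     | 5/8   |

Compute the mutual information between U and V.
Marginal P(U) (row sums):
  P(U=0) = 3/8 + 0 = 3/8
  P(U=1) = 0 + 5/8 = 5/8
Marginal P(V) (column sums):
  P(V=0) = 3/8 + 0 = 3/8
  P(V=1) = 0 + 5/8 = 5/8

H(U) = -[(3/8)·log₂(3/8) + (5/8)·log₂(5/8)]
  = 0.5306 + 0.4238
  = 0.9544 bits
H(V) = -[(3/8)·log₂(3/8) + (5/8)·log₂(5/8)]
  = 0.5306 + 0.4238
  = 0.9544 bits
H(U,V) = -[(3/8)·log₂(3/8) + (5/8)·log₂(5/8)]
  = 0.5306 + 0.4238
  = 0.9544 bits

I(U;V) = H(U) + H(V) - H(U,V)
  = 0.9544 + 0.9544 - 0.9544
  = 0.9544 bits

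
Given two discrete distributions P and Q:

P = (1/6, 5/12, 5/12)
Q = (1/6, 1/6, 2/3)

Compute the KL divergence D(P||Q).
D(P||Q) = Σ P(i) log₂(P(i)/Q(i))
  i=0: (1/6) × log₂((1/6)/(1/6)) = (1/6) × log₂(1) = 0.0000
  i=1: (5/12) × log₂((5/12)/(1/6)) = (5/12) × log₂(5/2) = 0.5508
  i=2: (5/12) × log₂((5/12)/(2/3)) = (5/12) × log₂(5/8) = -0.2825
D(P||Q) = 0.0000 + 0.5508 - 0.2825
  = 0.2683 bits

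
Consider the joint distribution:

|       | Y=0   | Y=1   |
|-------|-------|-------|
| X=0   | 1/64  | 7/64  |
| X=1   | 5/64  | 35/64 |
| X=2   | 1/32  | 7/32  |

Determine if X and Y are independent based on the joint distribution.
Marginal P(X) (row sums):
  P(X=0) = 1/64 + 7/64 = 1/8
  P(X=1) = 5/64 + 35/64 = 5/8
  P(X=2) = 1/32 + 7/32 = 1/4
Marginal P(Y) (column sums):
  P(Y=0) = 1/64 + 5/64 + 1/32 = 1/8
  P(Y=1) = 7/64 + 35/64 + 7/32 = 7/8

X and Y are independent iff P(X=i,Y=j) = P(X=i)·P(Y=j) for every cell.
  P(X=0)·P(Y=0) = 1/8 × 1/8 = 1/64 = P(X=0,Y=0) ✓
  P(X=0)·P(Y=1) = 1/8 × 7/8 = 7/64 = P(X=0,Y=1) ✓
  P(X=1)·P(Y=0) = 5/8 × 1/8 = 5/64 = P(X=1,Y=0) ✓
  P(X=1)·P(Y=1) = 5/8 × 7/8 = 35/64 = P(X=1,Y=1) ✓
  P(X=2)·P(Y=0) = 1/4 × 1/8 = 1/32 = P(X=2,Y=0) ✓
  P(X=2)·P(Y=1) = 1/4 × 7/8 = 7/32 = P(X=2,Y=1) ✓

Yes, X and Y are independent: every cell factors, so I(X;Y) = 0 bits.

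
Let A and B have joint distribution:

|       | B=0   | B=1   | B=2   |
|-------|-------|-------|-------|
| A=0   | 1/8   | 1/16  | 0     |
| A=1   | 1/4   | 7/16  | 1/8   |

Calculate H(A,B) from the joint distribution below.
H(A,B) = -Σ P(A,B) log₂ P(A,B), summed over the non-zero cells:
H(A,B) = -[(1/8)·log₂(1/8) + (1/16)·log₂(1/16) + (1/4)·log₂(1/4) + (7/16)·log₂(7/16) + (1/8)·log₂(1/8)]
  = 0.3750 + 0.2500 + 0.5000 + 0.5218 + 0.3750
  = 2.0218 bits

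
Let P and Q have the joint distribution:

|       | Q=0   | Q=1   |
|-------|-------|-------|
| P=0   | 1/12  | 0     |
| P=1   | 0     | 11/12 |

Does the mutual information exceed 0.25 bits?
Marginal P(P) (row sums):
  P(P=0) = 1/12 + 0 = 1/12
  P(P=1) = 0 + 11/12 = 11/12
Marginal P(Q) (column sums):
  P(Q=0) = 1/12 + 0 = 1/12
  P(Q=1) = 0 + 11/12 = 11/12

H(P) = -[(1/12)·log₂(1/12) + (11/12)·log₂(11/12)]
  = 0.2987 + 0.1151
  = 0.4138 bits
H(Q) = -[(1/12)·log₂(1/12) + (11/12)·log₂(11/12)]
  = 0.2987 + 0.1151
  = 0.4138 bits
H(P,Q) = -[(1/12)·log₂(1/12) + (11/12)·log₂(11/12)]
  = 0.2987 + 0.1151
  = 0.4138 bits

I(P;Q) = H(P) + H(Q) - H(P,Q)
  = 0.4138 + 0.4138 - 0.4138
  = 0.4138 bits

Yes. I(P;Q) = 0.4138 bits, which is > 0.25 bits.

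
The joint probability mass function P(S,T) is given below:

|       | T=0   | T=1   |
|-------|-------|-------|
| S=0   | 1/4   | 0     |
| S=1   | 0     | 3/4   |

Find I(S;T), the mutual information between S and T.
Marginal P(S) (row sums):
  P(S=0) = 1/4 + 0 = 1/4
  P(S=1) = 0 + 3/4 = 3/4
Marginal P(T) (column sums):
  P(T=0) = 1/4 + 0 = 1/4
  P(T=1) = 0 + 3/4 = 3/4

H(S) = -[(1/4)·log₂(1/4) + (3/4)·log₂(3/4)]
  = 0.5000 + 0.3113
  = 0.8113 bits
H(T) = -[(1/4)·log₂(1/4) + (3/4)·log₂(3/4)]
  = 0.5000 + 0.3113
  = 0.8113 bits
H(S,T) = -[(1/4)·log₂(1/4) + (3/4)·log₂(3/4)]
  = 0.5000 + 0.3113
  = 0.8113 bits

I(S;T) = H(S) + H(T) - H(S,T)
  = 0.8113 + 0.8113 - 0.8113
  = 0.8113 bits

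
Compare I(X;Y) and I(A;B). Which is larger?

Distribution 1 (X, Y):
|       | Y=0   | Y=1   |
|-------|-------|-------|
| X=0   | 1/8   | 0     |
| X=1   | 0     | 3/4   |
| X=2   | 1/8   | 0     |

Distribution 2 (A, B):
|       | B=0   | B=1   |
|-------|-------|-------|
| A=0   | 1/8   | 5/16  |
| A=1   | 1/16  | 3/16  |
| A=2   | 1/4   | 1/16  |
Distribution 1 (X, Y):
Marginal P(X) (row sums):
  P(X=0) = 1/8 + 0 = 1/8
  P(X=1) = 0 + 3/4 = 3/4
  P(X=2) = 1/8 + 0 = 1/8
Marginal P(Y) (column sums):
  P(Y=0) = 1/8 + 0 + 1/8 = 1/4
  P(Y=1) = 0 + 3/4 + 0 = 3/4

H(X) = -[(1/8)·log₂(1/8) + (3/4)·log₂(3/4) + (1/8)·log₂(1/8)]
  = 0.3750 + 0.3113 + 0.3750
  = 1.0613 bits
H(Y) = -[(1/4)·log₂(1/4) + (3/4)·log₂(3/4)]
  = 0.5000 + 0.3113
  = 0.8113 bits
H(X,Y) = -[(1/8)·log₂(1/8) + (3/4)·log₂(3/4) + (1/8)·log₂(1/8)]
  = 0.3750 + 0.3113 + 0.3750
  = 1.0613 bits

I(X;Y) = H(X) + H(Y) - H(X,Y)
  = 1.0613 + 0.8113 - 1.0613
  = 0.8113 bits

Distribution 2 (A, B):
Marginal P(A) (row sums):
  P(A=0) = 1/8 + 5/16 = 7/16
  P(A=1) = 1/16 + 3/16 = 1/4
  P(A=2) = 1/4 + 1/16 = 5/16
Marginal P(B) (column sums):
  P(B=0) = 1/8 + 1/16 + 1/4 = 7/16
  P(B=1) = 5/16 + 3/16 + 1/16 = 9/16

H(A) = -[(7/16)·log₂(7/16) + (1/4)·log₂(1/4) + (5/16)·log₂(5/16)]
  = 0.5218 + 0.5000 + 0.5244
  = 1.5462 bits
H(B) = -[(7/16)·log₂(7/16) + (9/16)·log₂(9/16)]
  = 0.5218 + 0.4669
  = 0.9887 bits
H(A,B) = -[(1/8)·log₂(1/8) + (5/16)·log₂(5/16) + (1/16)·log₂(1/16) + (3/16)·log₂(3/16) + (1/4)·log₂(1/4) + (1/16)·log₂(1/16)]
  = 0.3750 + 0.5244 + 0.2500 + 0.4528 + 0.5000 + 0.2500
  = 2.3522 bits

I(A;B) = H(A) + H(B) - H(A,B)
  = 1.5462 + 0.9887 - 2.3522
  = 0.1827 bits

I(X;Y) = 0.8113 bits > I(A;B) = 0.1827 bits, so (X, Y) has the higher mutual information (stronger dependence).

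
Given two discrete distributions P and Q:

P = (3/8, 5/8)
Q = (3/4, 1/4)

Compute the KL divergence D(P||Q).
D(P||Q) = Σ P(i) log₂(P(i)/Q(i))
  i=0: (3/8) × log₂((3/8)/(3/4)) = (3/8) × log₂(1/2) = -0.3750
  i=1: (5/8) × log₂((5/8)/(1/4)) = (5/8) × log₂(5/2) = 0.8262
D(P||Q) = -0.3750 + 0.8262
  = 0.4512 bits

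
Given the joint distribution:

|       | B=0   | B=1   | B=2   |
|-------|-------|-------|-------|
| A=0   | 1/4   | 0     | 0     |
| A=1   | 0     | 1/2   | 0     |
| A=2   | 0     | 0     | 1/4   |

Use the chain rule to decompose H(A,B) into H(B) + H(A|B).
By the chain rule: H(A,B) = H(B) + H(A|B)

Marginal P(B) (column sums):
  P(B=0) = 1/4 + 0 + 0 = 1/4
  P(B=1) = 0 + 1/2 + 0 = 1/2
  P(B=2) = 0 + 0 + 1/4 = 1/4
H(B) = -[(1/4)·log₂(1/4) + (1/2)·log₂(1/2) + (1/4)·log₂(1/4)]
  = 0.5000 + 0.5000 + 0.5000
  = 1.5000 bits
H(A|B) = -Σ P(A,B)·log₂ P(A|B), where P(A|B) = P(A,B) / P(B)
  (cells with P(A,B) = 0 contribute 0)
  (A=0,B=0): P(A|B) = (1/4)/(1/4) = 1;  -(1/4)·log₂(1) = 0.0000
  (A=1,B=1): P(A|B) = (1/2)/(1/2) = 1;  -(1/2)·log₂(1) = 0.0000
  (A=2,B=2): P(A|B) = (1/4)/(1/4) = 1;  -(1/4)·log₂(1) = 0.0000
H(A|B) = 0.0000 + 0.0000 + 0.0000
  = 0.0000 bits

H(A,B) = H(B) + H(A|B) = 1.5000 + 0.0000 = 1.5000 bits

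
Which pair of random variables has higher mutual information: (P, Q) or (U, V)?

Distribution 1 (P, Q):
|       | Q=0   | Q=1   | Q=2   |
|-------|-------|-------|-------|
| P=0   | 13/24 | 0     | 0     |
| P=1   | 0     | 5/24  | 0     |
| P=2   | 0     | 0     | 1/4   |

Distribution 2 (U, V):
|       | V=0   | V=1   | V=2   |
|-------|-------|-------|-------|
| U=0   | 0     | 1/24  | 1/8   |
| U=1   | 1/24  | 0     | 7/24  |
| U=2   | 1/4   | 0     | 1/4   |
Distribution 1 (P, Q):
Marginal P(P) (row sums):
  P(P=0) = 13/24 + 0 + 0 = 13/24
  P(P=1) = 0 + 5/24 + 0 = 5/24
  P(P=2) = 0 + 0 + 1/4 = 1/4
Marginal P(Q) (column sums):
  P(Q=0) = 13/24 + 0 + 0 = 13/24
  P(Q=1) = 0 + 5/24 + 0 = 5/24
  P(Q=2) = 0 + 0 + 1/4 = 1/4

H(P) = -[(13/24)·log₂(13/24) + (5/24)·log₂(5/24) + (1/4)·log₂(1/4)]
  = 0.4791 + 0.4715 + 0.5000
  = 1.4506 bits
H(Q) = -[(13/24)·log₂(13/24) + (5/24)·log₂(5/24) + (1/4)·log₂(1/4)]
  = 0.4791 + 0.4715 + 0.5000
  = 1.4506 bits
H(P,Q) = -[(13/24)·log₂(13/24) + (5/24)·log₂(5/24) + (1/4)·log₂(1/4)]
  = 0.4791 + 0.4715 + 0.5000
  = 1.4506 bits

I(P;Q) = H(P) + H(Q) - H(P,Q)
  = 1.4506 + 1.4506 - 1.4506
  = 1.4506 bits

Distribution 2 (U, V):
Marginal P(U) (row sums):
  P(U=0) = 0 + 1/24 + 1/8 = 1/6
  P(U=1) = 1/24 + 0 + 7/24 = 1/3
  P(U=2) = 1/4 + 0 + 1/4 = 1/2
Marginal P(V) (column sums):
  P(V=0) = 0 + 1/24 + 1/4 = 7/24
  P(V=1) = 1/24 + 0 + 0 = 1/24
  P(V=2) = 1/8 + 7/24 + 1/4 = 2/3

H(U) = -[(1/6)·log₂(1/6) + (1/3)·log₂(1/3) + (1/2)·log₂(1/2)]
  = 0.4308 + 0.5283 + 0.5000
  = 1.4591 bits
H(V) = -[(7/24)·log₂(7/24) + (1/24)·log₂(1/24) + (2/3)·log₂(2/3)]
  = 0.5185 + 0.1910 + 0.3900
  = 1.0995 bits
H(U,V) = -[(1/24)·log₂(1/24) + (1/8)·log₂(1/8) + (1/24)·log₂(1/24) + (7/24)·log₂(7/24) + (1/4)·log₂(1/4) + (1/4)·log₂(1/4)]
  = 0.1910 + 0.3750 + 0.1910 + 0.5185 + 0.5000 + 0.5000
  = 2.2755 bits

I(U;V) = H(U) + H(V) - H(U,V)
  = 1.4591 + 1.0995 - 2.2755
  = 0.2831 bits

I(P;Q) = 1.4506 bits > I(U;V) = 0.2831 bits, so (P, Q) has the higher mutual information (stronger dependence).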